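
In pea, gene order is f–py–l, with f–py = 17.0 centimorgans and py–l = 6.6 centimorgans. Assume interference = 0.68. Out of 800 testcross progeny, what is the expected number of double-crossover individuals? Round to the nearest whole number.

3

Map distances give recombination frequencies of 0.170 and 0.066 for the two intervals.
With interference 0.68 (so coincidence = 0.32), expected double-crossover frequency = 0.170 × 0.066 × 0.32 = 0.00359.
Expected number = 0.00359 × 800 = 2.87 ≈ 3.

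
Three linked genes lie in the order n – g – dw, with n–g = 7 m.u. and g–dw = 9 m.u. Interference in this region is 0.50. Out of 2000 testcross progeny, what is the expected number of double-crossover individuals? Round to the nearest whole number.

Map distances give recombination frequencies of 0.070 and 0.090 for the two intervals.
With interference 0.50 (so coincidence = 0.50), expected double-crossover frequency = 0.070 × 0.090 × 0.50 = 0.00315.
Expected number = 0.00315 × 2000 = 6.30 ≈ 6.

6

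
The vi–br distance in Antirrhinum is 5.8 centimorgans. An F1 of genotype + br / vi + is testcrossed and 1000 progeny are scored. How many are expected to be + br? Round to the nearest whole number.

471

A map distance of 5.8 centimorgans corresponds to a recombination frequency of 0.058.
The F1 is + br / vi +, so + br is a parental gamete class with expected frequency (1 − r)/2 = 0.942/2 = 0.4710.
Expected number = 0.4710 × 1000 = 471.00 ≈ 471.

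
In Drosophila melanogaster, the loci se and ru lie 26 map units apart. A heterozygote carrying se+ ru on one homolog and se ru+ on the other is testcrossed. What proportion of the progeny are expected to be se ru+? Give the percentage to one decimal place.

A map distance of 26 map units corresponds to a recombination frequency of 0.260.
The F1 is se+ ru / se ru+, so se ru+ is a parental gamete class with expected frequency (1 − r)/2 = 0.740/2 = 0.3700.
That is 0.3700 = 37.0% of the progeny.

37.0%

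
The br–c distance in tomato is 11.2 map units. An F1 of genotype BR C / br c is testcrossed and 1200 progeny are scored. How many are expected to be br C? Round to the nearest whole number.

67

A map distance of 11.2 map units corresponds to a recombination frequency of 0.112.
The F1 is BR C / br c, so br C is a recombinant gamete class with expected frequency r/2 = 0.112/2 = 0.0560.
Expected number = 0.0560 × 1200 = 67.20 ≈ 67.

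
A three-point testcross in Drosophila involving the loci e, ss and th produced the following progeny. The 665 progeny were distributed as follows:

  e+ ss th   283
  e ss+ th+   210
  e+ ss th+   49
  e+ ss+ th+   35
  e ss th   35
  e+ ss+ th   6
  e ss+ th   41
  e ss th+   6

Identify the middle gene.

ss

The two most frequent reciprocal classes, e ss+ th+ and e+ ss th, are the parental types, so the F1 was e ss+ th+ / e+ ss th.
The two rarest classes, e ss th+ and e+ ss+ th, are the double crossovers. Comparing them with the parentals, only the ss allele has switched, so ss is the middle locus and the order is e – ss – th.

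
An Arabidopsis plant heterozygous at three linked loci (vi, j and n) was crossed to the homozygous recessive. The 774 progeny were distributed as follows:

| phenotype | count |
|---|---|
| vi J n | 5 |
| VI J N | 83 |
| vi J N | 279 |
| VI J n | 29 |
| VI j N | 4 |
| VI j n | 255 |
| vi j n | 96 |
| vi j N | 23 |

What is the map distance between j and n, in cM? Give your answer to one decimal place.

The two most frequent reciprocal classes, vi J N and VI j n, are the parental types, so the F1 was vi J N / VI j n.
The two rarest classes, vi J n and VI j N, are the double crossovers. Comparing them with the parentals, only the n allele has switched, so n is the middle locus and the order is vi – n – j.
Crossovers in the n–j interval produce the single-crossover classes vi j N and VI J n (23 + 29 = 52) plus the double crossovers (9).
RF(n–j) = (52 + 9) / 774 = 61/774 = 0.0788 → 7.9 cM.

7.9 cM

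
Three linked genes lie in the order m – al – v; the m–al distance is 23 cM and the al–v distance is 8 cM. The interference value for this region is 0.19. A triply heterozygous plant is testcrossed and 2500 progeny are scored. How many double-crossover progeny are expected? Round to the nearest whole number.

Map distances give recombination frequencies of 0.230 and 0.080 for the two intervals.
With interference 0.19 (so coincidence = 0.81), expected double-crossover frequency = 0.230 × 0.080 × 0.81 = 0.01490.
Expected number = 0.01490 × 2500 = 37.26 ≈ 37.

37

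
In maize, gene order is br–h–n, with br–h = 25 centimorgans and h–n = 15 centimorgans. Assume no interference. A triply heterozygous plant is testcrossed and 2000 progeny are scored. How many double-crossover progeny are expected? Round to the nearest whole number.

75

Map distances give recombination frequencies of 0.250 and 0.150 for the two intervals.
With no interference, expected double-crossover frequency = 0.250 × 0.150 = 0.03750.
Expected number = 0.03750 × 2000 = 75.00 ≈ 75.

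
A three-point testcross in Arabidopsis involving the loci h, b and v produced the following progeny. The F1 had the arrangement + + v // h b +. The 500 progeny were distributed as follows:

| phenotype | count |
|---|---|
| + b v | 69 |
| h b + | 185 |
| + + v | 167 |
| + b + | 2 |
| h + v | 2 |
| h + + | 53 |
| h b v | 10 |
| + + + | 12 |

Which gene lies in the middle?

The two rarest classes, h + v and + b +, are the double crossovers. Comparing them with the parentals, only the h allele has switched, so h is the middle locus and the order is v – h – b.

h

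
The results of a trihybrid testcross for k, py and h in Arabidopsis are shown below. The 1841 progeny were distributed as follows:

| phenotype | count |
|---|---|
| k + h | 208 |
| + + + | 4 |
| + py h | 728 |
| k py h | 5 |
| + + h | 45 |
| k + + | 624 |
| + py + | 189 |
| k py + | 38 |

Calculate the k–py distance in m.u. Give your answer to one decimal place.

5.0 m.u.

The two most frequent reciprocal classes, k + + and + py h, are the parental types, so the F1 was k + + / + py h.
The two rarest classes, + + + and k py h, are the double crossovers. Comparing them with the parentals, only the k allele has switched, so k is the middle locus and the order is py – k – h.
Crossovers in the py–k interval produce the single-crossover classes k py + and + + h (38 + 45 = 83) plus the double crossovers (9).
RF(py–k) = (83 + 9) / 1841 = 92/1841 = 0.0500 → 5.0 m.u.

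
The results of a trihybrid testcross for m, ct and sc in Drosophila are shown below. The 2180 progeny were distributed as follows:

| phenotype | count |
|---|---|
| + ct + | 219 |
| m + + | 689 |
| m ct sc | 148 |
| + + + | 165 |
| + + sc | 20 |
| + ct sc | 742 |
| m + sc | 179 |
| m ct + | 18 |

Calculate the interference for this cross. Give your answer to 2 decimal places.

The two most frequent reciprocal classes, m + + and + ct sc, are the parental types, so the F1 was m + + / + ct sc.
The two rarest classes, m ct + and + + sc, are the double crossovers. Comparing them with the parentals, only the ct allele has switched, so ct is the middle locus and the order is sc – ct – m.
sc–ct: (398 + 38)/2180 = 0.2000; ct–m: (313 + 38)/2180 = 0.1610.
Expected DCO frequency = 0.2000 × 0.1610 ≈ 0.03220; observed = 38/2180 ≈ 0.01743.
Coefficient of coincidence = 0.01743/0.03220 ≈ 0.54; interference = 1 − 0.54 = 0.46.

0.46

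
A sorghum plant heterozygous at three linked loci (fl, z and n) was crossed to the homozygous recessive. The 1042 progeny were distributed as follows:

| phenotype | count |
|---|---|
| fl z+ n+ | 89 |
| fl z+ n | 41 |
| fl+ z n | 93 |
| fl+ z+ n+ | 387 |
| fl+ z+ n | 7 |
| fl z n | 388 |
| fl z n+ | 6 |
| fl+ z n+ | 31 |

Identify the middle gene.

n

The two most frequent reciprocal classes, fl z n and fl+ z+ n+, are the parental types, so the F1 was fl z n / fl+ z+ n+.
The two rarest classes, fl z n+ and fl+ z+ n, are the double crossovers. Comparing them with the parentals, only the n allele has switched, so n is the middle locus and the order is z – n – fl.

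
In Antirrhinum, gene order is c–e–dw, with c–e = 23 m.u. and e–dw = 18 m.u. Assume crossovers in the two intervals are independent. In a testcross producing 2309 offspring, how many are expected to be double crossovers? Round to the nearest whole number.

Map distances give recombination frequencies of 0.230 and 0.180 for the two intervals.
With no interference, expected double-crossover frequency = 0.230 × 0.180 = 0.04140.
Expected number = 0.04140 × 2309 = 95.59 ≈ 96.

96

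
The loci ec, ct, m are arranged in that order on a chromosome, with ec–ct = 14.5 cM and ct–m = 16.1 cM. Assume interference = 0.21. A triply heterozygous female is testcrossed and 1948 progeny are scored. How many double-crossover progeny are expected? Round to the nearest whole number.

Map distances give recombination frequencies of 0.145 and 0.161 for the two intervals.
With interference 0.21 (so coincidence = 0.79), expected double-crossover frequency = 0.145 × 0.161 × 0.79 = 0.01844.
Expected number = 0.01844 × 1948 = 35.93 ≈ 36.

36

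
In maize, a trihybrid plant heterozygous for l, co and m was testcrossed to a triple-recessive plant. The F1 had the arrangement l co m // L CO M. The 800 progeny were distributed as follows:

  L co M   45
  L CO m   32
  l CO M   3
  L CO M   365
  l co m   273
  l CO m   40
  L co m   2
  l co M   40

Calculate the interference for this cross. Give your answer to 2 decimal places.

The two rarest classes, L co m and l CO M, are the double crossovers. Comparing them with the parentals, only the l allele has switched, so l is the middle locus and the order is m – l – co.
m–l: (72 + 5)/800 = 0.0963; l–co: (85 + 5)/800 = 0.1125.
Expected DCO frequency = 0.0963 × 0.1125 ≈ 0.01083; observed = 5/800 ≈ 0.00625.
Coefficient of coincidence = 0.00625/0.01083 ≈ 0.58; interference = 1 − 0.58 = 0.42.

0.42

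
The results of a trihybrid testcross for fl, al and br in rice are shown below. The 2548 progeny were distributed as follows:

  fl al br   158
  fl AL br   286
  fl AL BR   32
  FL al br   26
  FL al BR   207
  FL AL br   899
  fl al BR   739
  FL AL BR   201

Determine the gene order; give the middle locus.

al

The two most frequent reciprocal classes, FL AL br and fl al BR, are the parental types, so the F1 was FL AL br / fl al BR.
The two rarest classes, FL al br and fl AL BR, are the double crossovers. Comparing them with the parentals, only the al allele has switched, so al is the middle locus and the order is fl – al – br.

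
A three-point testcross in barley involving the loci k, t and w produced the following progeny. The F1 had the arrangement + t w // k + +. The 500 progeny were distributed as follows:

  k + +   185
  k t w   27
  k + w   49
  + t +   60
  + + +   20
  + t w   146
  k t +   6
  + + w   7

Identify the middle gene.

t

The two rarest classes, + + w and k t +, are the double crossovers. Comparing them with the parentals, only the t allele has switched, so t is the middle locus and the order is w – t – k.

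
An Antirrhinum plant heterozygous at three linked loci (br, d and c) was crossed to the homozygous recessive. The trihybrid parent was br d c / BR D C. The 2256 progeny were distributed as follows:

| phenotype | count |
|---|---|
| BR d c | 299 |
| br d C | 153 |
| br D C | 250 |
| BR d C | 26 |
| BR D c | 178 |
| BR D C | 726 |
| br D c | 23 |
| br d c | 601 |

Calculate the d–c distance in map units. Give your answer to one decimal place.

16.8 map units

The two rarest classes, br D c and BR d C, are the double crossovers. Comparing them with the parentals, only the d allele has switched, so d is the middle locus and the order is c – d – br.
Crossovers in the c–d interval produce the single-crossover classes br d C and BR D c (153 + 178 = 331) plus the double crossovers (49).
RF(c–d) = (331 + 49) / 2256 = 380/2256 = 0.1684 → 16.8 map units.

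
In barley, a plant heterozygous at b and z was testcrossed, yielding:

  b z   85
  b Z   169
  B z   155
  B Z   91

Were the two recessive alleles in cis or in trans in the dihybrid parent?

The two most frequent classes are B z (155) and b Z (169); these are the parental (non-recombinant) types.
So the F1 carried B z on one chromosome and b Z on the other — the recessive alleles are on opposite chromosomes (trans / repulsion).

trans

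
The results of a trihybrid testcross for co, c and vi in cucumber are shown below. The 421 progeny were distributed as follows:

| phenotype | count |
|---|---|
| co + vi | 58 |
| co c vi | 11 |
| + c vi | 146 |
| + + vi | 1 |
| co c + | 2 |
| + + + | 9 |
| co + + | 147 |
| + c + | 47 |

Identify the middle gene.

c

The two most frequent reciprocal classes, co + + and + c vi, are the parental types, so the F1 was co + + / + c vi.
The two rarest classes, co c + and + + vi, are the double crossovers. Comparing them with the parentals, only the c allele has switched, so c is the middle locus and the order is co – c – vi.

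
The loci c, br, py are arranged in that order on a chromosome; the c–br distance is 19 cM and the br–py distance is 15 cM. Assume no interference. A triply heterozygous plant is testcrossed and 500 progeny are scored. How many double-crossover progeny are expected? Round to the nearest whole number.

Map distances give recombination frequencies of 0.190 and 0.150 for the two intervals.
With no interference, expected double-crossover frequency = 0.190 × 0.150 = 0.02850.
Expected number = 0.02850 × 500 = 14.25 ≈ 14.

14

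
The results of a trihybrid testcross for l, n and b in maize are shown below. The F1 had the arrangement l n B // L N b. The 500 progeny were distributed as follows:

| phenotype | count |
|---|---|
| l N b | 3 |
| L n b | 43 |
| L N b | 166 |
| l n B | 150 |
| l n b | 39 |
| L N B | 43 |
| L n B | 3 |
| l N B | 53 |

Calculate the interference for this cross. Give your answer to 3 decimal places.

The two rarest classes, L n B and l N b, are the double crossovers. Comparing them with the parentals, only the l allele has switched, so l is the middle locus and the order is n – l – b.
n–l: (96 + 6)/500 = 0.2040; l–b: (82 + 6)/500 = 0.1760.
Expected DCO frequency = 0.2040 × 0.1760 ≈ 0.03590; observed = 6/500 ≈ 0.01200.
Coefficient of coincidence = 0.01200/0.03590 ≈ 0.334; interference = 1 − 0.334 = 0.666.

0.666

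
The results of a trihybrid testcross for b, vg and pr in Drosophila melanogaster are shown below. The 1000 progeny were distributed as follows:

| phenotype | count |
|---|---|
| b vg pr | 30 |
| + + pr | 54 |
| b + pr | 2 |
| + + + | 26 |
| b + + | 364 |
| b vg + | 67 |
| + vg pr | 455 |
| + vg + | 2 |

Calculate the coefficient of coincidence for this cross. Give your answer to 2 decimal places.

The two most frequent reciprocal classes, b + + and + vg pr, are the parental types, so the F1 was b + + / + vg pr.
The two rarest classes, b + pr and + vg +, are the double crossovers. Comparing them with the parentals, only the pr allele has switched, so pr is the middle locus and the order is b – pr – vg.
b–pr: (56 + 4)/1000 = 0.0600; pr–vg: (121 + 4)/1000 = 0.1250.
Expected DCO frequency = 0.0600 × 0.1250 ≈ 0.00750; observed = 4/1000 ≈ 0.00400.
Coefficient of coincidence = 0.00400/0.00750 ≈ 0.53.

0.53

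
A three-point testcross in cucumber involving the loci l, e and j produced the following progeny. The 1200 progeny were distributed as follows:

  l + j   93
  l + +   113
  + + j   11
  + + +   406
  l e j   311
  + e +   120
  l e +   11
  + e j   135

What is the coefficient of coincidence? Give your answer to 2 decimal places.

The two most frequent reciprocal classes, + + + and l e j, are the parental types, so the F1 was + + + / l e j.
The two rarest classes, + + j and l e +, are the double crossovers. Comparing them with the parentals, only the j allele has switched, so j is the middle locus and the order is l – j – e.
l–j: (248 + 22)/1200 = 0.2250; j–e: (213 + 22)/1200 = 0.1958.
Expected DCO frequency = 0.2250 × 0.1958 ≈ 0.04406; observed = 22/1200 ≈ 0.01833.
Coefficient of coincidence = 0.01833/0.04406 ≈ 0.42.

0.42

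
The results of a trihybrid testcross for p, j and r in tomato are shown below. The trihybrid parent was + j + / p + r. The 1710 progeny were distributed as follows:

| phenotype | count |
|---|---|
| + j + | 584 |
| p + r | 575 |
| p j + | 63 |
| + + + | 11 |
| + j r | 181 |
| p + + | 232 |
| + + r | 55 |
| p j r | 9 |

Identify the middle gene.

The two rarest classes, + + + and p j r, are the double crossovers. Comparing them with the parentals, only the j allele has switched, so j is the middle locus and the order is r – j – p.

j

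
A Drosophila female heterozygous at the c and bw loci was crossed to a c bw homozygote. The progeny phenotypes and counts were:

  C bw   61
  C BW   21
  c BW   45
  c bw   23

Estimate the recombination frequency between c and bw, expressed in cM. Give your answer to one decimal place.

29.3 cM

The two most frequent classes, C bw (61) and c BW (45), are the parental types, so the F1 was C bw / c BW.
The recombinant classes are C BW and c bw: 21 + 23 = 44.
Recombination frequency = 44/150 = 0.2933 ≈ 29.3%, i.e. 29.3 cM.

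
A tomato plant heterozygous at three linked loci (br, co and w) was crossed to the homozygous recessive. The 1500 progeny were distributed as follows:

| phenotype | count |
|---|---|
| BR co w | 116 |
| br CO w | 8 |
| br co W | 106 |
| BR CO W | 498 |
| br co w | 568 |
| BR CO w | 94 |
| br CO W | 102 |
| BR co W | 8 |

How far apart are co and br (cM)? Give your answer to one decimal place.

The two most frequent reciprocal classes, br co w and BR CO W, are the parental types, so the F1 was br co w / BR CO W.
The two rarest classes, br CO w and BR co W, are the double crossovers. Comparing them with the parentals, only the co allele has switched, so co is the middle locus and the order is w – co – br.
Crossovers in the co–br interval produce the single-crossover classes BR co w and br CO W (116 + 102 = 218) plus the double crossovers (16).
RF(co–br) = (218 + 16) / 1500 = 234/1500 = 0.1560 → 15.6 cM.

15.6 cM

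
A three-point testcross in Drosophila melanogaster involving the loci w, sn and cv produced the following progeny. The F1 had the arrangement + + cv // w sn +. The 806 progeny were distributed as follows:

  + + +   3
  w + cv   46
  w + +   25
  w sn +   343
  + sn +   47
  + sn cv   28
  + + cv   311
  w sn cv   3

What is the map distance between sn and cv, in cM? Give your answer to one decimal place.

The two rarest classes, + + + and w sn cv, are the double crossovers. Comparing them with the parentals, only the cv allele has switched, so cv is the middle locus and the order is w – cv – sn.
Crossovers in the cv–sn interval produce the single-crossover classes + sn cv and w + + (28 + 25 = 53) plus the double crossovers (6).
RF(cv–sn) = (53 + 6) / 806 = 59/806 = 0.0732 → 7.3 cM.

7.3 cM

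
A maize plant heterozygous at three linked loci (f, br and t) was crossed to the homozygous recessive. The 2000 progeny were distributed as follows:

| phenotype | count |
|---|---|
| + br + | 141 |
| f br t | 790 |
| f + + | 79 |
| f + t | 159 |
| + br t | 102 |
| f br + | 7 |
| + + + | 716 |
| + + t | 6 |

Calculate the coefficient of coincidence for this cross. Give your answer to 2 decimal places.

0.43

The two most frequent reciprocal classes, + + + and f br t, are the parental types, so the F1 was + + + / f br t.
The two rarest classes, + + t and f br +, are the double crossovers. Comparing them with the parentals, only the t allele has switched, so t is the middle locus and the order is f – t – br.
f–t: (181 + 13)/2000 = 0.0970; t–br: (300 + 13)/2000 = 0.1565.
Expected DCO frequency = 0.0970 × 0.1565 ≈ 0.01518; observed = 13/2000 ≈ 0.00650.
Coefficient of coincidence = 0.00650/0.01518 ≈ 0.43.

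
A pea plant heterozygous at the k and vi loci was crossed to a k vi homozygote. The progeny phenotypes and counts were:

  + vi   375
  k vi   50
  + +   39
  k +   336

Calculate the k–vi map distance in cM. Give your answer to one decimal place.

11.1 cM

The two most frequent classes, + vi (375) and k + (336), are the parental types, so the F1 was + vi / k +.
The recombinant classes are + + and k vi: 39 + 50 = 89.
Recombination frequency = 89/800 = 0.1113 ≈ 11.1%, i.e. 11.1 cM.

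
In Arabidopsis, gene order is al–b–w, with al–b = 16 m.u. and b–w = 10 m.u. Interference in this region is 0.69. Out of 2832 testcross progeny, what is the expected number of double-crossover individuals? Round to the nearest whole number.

14

Map distances give recombination frequencies of 0.160 and 0.100 for the two intervals.
With interference 0.69 (so coincidence = 0.31), expected double-crossover frequency = 0.160 × 0.100 × 0.31 = 0.00496.
Expected number = 0.00496 × 2832 = 14.05 ≈ 14.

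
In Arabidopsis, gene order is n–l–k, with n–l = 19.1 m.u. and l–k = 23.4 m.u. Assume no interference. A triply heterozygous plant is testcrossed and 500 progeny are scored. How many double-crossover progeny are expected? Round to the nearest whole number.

22

Map distances give recombination frequencies of 0.191 and 0.234 for the two intervals.
With no interference, expected double-crossover frequency = 0.191 × 0.234 = 0.04469.
Expected number = 0.04469 × 500 = 22.35 ≈ 22.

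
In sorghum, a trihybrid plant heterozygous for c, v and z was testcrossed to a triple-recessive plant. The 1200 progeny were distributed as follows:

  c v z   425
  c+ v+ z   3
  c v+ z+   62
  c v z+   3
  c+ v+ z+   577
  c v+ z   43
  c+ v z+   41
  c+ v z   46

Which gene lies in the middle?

The two most frequent reciprocal classes, c+ v+ z+ and c v z, are the parental types, so the F1 was c+ v+ z+ / c v z.
The two rarest classes, c+ v+ z and c v z+, are the double crossovers. Comparing them with the parentals, only the z allele has switched, so z is the middle locus and the order is v – z – c.

z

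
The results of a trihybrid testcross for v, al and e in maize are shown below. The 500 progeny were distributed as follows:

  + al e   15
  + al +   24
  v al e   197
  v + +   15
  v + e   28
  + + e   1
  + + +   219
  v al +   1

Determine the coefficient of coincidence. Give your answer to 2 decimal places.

0.58

The two most frequent reciprocal classes, v al e and + + +, are the parental types, so the F1 was v al e / + + +.
The two rarest classes, v al + and + + e, are the double crossovers. Comparing them with the parentals, only the e allele has switched, so e is the middle locus and the order is al – e – v.
al–e: (52 + 2)/500 = 0.1080; e–v: (30 + 2)/500 = 0.0640.
Expected DCO frequency = 0.1080 × 0.0640 ≈ 0.00691; observed = 2/500 ≈ 0.00400.
Coefficient of coincidence = 0.00400/0.00691 ≈ 0.58.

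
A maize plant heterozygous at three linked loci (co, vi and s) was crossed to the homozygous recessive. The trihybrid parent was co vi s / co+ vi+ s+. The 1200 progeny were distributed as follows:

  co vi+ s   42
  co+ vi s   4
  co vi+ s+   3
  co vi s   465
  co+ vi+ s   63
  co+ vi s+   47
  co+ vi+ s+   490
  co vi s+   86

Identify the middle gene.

co

The two rarest classes, co+ vi s and co vi+ s+, are the double crossovers. Comparing them with the parentals, only the co allele has switched, so co is the middle locus and the order is vi – co – s.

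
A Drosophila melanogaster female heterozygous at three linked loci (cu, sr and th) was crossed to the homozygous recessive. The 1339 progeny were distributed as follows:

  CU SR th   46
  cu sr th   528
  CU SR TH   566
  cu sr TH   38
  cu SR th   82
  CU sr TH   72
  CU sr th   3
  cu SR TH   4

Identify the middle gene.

The two most frequent reciprocal classes, cu sr th and CU SR TH, are the parental types, so the F1 was cu sr th / CU SR TH.
The two rarest classes, CU sr th and cu SR TH, are the double crossovers. Comparing them with the parentals, only the cu allele has switched, so cu is the middle locus and the order is th – cu – sr.

cu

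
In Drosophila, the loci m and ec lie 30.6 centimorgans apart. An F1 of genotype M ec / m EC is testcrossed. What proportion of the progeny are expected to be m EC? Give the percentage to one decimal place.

34.7%

A map distance of 30.6 centimorgans corresponds to a recombination frequency of 0.306.
The F1 is M ec / m EC, so m EC is a parental gamete class with expected frequency (1 − r)/2 = 0.694/2 = 0.3470.
That is 0.3470 = 34.7% of the progeny.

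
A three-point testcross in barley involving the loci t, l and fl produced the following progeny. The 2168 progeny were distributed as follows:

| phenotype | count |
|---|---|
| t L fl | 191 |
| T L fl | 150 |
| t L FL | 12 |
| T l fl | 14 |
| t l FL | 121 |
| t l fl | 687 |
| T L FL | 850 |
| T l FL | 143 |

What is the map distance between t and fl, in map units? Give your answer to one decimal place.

13.7 map units

The two most frequent reciprocal classes, T L FL and t l fl, are the parental types, so the F1 was T L FL / t l fl.
The two rarest classes, t L FL and T l fl, are the double crossovers. Comparing them with the parentals, only the t allele has switched, so t is the middle locus and the order is fl – t – l.
Crossovers in the fl–t interval produce the single-crossover classes T L fl and t l FL (150 + 121 = 271) plus the double crossovers (26).
RF(fl–t) = (271 + 26) / 2168 = 297/2168 = 0.1370 → 13.7 map units.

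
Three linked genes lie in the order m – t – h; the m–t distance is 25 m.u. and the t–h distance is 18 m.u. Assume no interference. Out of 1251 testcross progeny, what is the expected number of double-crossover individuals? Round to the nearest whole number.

56

Map distances give recombination frequencies of 0.250 and 0.180 for the two intervals.
With no interference, expected double-crossover frequency = 0.250 × 0.180 = 0.04500.
Expected number = 0.04500 × 1251 = 56.29 ≈ 56.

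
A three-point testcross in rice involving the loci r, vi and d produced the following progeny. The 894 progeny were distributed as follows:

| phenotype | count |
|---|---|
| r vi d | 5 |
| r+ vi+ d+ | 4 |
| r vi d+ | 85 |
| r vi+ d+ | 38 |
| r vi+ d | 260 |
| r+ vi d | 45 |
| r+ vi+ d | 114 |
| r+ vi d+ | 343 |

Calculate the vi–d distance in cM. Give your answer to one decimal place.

10.3 cM

The two most frequent reciprocal classes, r+ vi d+ and r vi+ d, are the parental types, so the F1 was r+ vi d+ / r vi+ d.
The two rarest classes, r+ vi+ d+ and r vi d, are the double crossovers. Comparing them with the parentals, only the vi allele has switched, so vi is the middle locus and the order is d – vi – r.
Crossovers in the d–vi interval produce the single-crossover classes r+ vi d and r vi+ d+ (45 + 38 = 83) plus the double crossovers (9).
RF(d–vi) = (83 + 9) / 894 = 92/894 = 0.1029 → 10.3 cM.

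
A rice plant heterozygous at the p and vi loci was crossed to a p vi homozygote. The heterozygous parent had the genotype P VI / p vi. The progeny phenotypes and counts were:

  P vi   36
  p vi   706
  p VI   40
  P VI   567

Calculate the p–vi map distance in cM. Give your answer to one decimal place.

The recombinant classes are P vi and p VI: 36 + 40 = 76.
Recombination frequency = 76/1349 = 0.0563 ≈ 5.6%, i.e. 5.6 cM.

5.6 cM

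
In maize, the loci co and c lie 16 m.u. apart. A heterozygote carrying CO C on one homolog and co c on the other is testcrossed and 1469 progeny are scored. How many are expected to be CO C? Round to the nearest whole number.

617

A map distance of 16 m.u. corresponds to a recombination frequency of 0.160.
The F1 is CO C / co c, so CO C is a parental gamete class with expected frequency (1 − r)/2 = 0.840/2 = 0.4200.
Expected number = 0.4200 × 1469 = 616.98 ≈ 617.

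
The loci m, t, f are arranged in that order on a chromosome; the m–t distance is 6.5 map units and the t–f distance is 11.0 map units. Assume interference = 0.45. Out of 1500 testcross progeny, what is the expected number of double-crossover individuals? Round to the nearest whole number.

6

Map distances give recombination frequencies of 0.065 and 0.110 for the two intervals.
With interference 0.45 (so coincidence = 0.55), expected double-crossover frequency = 0.065 × 0.110 × 0.55 = 0.00393.
Expected number = 0.00393 × 1500 = 5.90 ≈ 6.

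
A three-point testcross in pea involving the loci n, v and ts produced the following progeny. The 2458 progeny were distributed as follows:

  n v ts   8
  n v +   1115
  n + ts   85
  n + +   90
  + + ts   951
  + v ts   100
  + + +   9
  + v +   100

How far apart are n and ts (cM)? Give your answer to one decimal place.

8.2 cM

The two most frequent reciprocal classes, n v + and + + ts, are the parental types, so the F1 was n v + / + + ts.
The two rarest classes, n v ts and + + +, are the double crossovers. Comparing them with the parentals, only the ts allele has switched, so ts is the middle locus and the order is n – ts – v.
Crossovers in the n–ts interval produce the single-crossover classes + v + and n + ts (100 + 85 = 185) plus the double crossovers (17).
RF(n–ts) = (185 + 17) / 2458 = 202/2458 = 0.0822 → 8.2 cM.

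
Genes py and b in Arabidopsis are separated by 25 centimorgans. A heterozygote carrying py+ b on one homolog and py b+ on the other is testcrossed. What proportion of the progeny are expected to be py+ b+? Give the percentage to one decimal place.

A map distance of 25 centimorgans corresponds to a recombination frequency of 0.250.
The F1 is py+ b / py b+, so py+ b+ is a recombinant gamete class with expected frequency r/2 = 0.250/2 = 0.1250.
That is 0.1250 = 12.5% of the progeny.

12.5%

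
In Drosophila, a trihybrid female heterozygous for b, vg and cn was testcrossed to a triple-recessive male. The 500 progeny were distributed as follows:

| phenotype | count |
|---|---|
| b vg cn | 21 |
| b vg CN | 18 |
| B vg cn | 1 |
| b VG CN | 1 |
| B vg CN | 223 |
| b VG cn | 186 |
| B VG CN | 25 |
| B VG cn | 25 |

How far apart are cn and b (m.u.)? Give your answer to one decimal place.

9.0 m.u.

The two most frequent reciprocal classes, B vg CN and b VG cn, are the parental types, so the F1 was B vg CN / b VG cn.
The two rarest classes, B vg cn and b VG CN, are the double crossovers. Comparing them with the parentals, only the cn allele has switched, so cn is the middle locus and the order is b – cn – vg.
Crossovers in the b–cn interval produce the single-crossover classes b vg CN and B VG cn (18 + 25 = 43) plus the double crossovers (2).
RF(b–cn) = (43 + 2) / 500 = 45/500 = 0.0900 → 9.0 m.u.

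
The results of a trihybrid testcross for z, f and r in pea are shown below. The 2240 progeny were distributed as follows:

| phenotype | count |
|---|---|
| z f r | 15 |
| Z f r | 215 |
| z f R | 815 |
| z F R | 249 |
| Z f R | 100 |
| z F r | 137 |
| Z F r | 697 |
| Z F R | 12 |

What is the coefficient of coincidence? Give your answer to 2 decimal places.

The two most frequent reciprocal classes, z f R and Z F r, are the parental types, so the F1 was z f R / Z F r.
The two rarest classes, z f r and Z F R, are the double crossovers. Comparing them with the parentals, only the r allele has switched, so r is the middle locus and the order is z – r – f.
z–r: (237 + 27)/2240 = 0.1179; r–f: (464 + 27)/2240 = 0.2192.
Expected DCO frequency = 0.1179 × 0.2192 ≈ 0.02584; observed = 27/2240 ≈ 0.01205.
Coefficient of coincidence = 0.01205/0.02584 ≈ 0.47.

0.47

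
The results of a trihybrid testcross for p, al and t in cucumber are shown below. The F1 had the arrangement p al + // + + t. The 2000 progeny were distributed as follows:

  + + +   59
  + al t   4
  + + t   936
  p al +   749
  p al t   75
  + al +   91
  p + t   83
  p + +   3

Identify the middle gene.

The two rarest classes, p + + and + al t, are the double crossovers. Comparing them with the parentals, only the al allele has switched, so al is the middle locus and the order is p – al – t.

al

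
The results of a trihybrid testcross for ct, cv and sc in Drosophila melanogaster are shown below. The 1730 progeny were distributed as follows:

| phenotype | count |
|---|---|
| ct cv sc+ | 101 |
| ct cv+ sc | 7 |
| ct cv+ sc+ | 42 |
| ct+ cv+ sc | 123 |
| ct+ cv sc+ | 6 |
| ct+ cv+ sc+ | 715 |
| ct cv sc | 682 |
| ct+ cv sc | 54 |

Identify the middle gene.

cv

The two most frequent reciprocal classes, ct cv sc and ct+ cv+ sc+, are the parental types, so the F1 was ct cv sc / ct+ cv+ sc+.
The two rarest classes, ct cv+ sc and ct+ cv sc+, are the double crossovers. Comparing them with the parentals, only the cv allele has switched, so cv is the middle locus and the order is ct – cv – sc.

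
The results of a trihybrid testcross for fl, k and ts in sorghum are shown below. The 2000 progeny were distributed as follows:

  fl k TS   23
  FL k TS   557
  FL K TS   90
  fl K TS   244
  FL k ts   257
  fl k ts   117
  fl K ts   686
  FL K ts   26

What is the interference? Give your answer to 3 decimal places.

0.304

The two most frequent reciprocal classes, fl K ts and FL k TS, are the parental types, so the F1 was fl K ts / FL k TS.
The two rarest classes, FL K ts and fl k TS, are the double crossovers. Comparing them with the parentals, only the fl allele has switched, so fl is the middle locus and the order is ts – fl – k.
ts–fl: (501 + 49)/2000 = 0.2750; fl–k: (207 + 49)/2000 = 0.1280.
Expected DCO frequency = 0.2750 × 0.1280 ≈ 0.03520; observed = 49/2000 ≈ 0.02450.
Coefficient of coincidence = 0.02450/0.03520 ≈ 0.696; interference = 1 − 0.696 = 0.304.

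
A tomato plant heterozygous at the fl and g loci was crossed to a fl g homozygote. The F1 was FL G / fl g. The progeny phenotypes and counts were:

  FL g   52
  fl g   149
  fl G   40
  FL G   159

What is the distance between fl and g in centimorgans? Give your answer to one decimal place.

23.0 centimorgans

The recombinant classes are FL g and fl G: 52 + 40 = 92.
Recombination frequency = 92/400 = 0.2300 ≈ 23.0%, i.e. 23.0 centimorgans.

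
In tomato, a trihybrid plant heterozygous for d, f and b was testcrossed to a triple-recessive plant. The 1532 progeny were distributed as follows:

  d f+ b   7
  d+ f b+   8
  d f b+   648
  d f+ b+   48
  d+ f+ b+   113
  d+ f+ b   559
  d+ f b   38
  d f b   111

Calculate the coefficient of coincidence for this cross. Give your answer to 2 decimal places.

0.95

The two most frequent reciprocal classes, d+ f+ b and d f b+, are the parental types, so the F1 was d+ f+ b / d f b+.
The two rarest classes, d f+ b and d+ f b+, are the double crossovers. Comparing them with the parentals, only the d allele has switched, so d is the middle locus and the order is b – d – f.
b–d: (224 + 15)/1532 = 0.1560; d–f: (86 + 15)/1532 = 0.0659.
Expected DCO frequency = 0.1560 × 0.0659 ≈ 0.01028; observed = 15/1532 ≈ 0.00979.
Coefficient of coincidence = 0.00979/0.01028 ≈ 0.95.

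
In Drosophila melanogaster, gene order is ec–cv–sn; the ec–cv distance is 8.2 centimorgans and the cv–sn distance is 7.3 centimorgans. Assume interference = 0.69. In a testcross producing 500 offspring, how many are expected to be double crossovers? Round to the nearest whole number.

Map distances give recombination frequencies of 0.082 and 0.073 for the two intervals.
With interference 0.69 (so coincidence = 0.31), expected double-crossover frequency = 0.082 × 0.073 × 0.31 = 0.00186.
Expected number = 0.00186 × 500 = 0.93 ≈ 1.

1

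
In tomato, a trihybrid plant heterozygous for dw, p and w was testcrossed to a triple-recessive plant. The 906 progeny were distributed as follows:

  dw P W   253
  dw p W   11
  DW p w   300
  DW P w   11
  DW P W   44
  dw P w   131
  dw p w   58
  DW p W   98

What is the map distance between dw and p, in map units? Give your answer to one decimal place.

13.7 map units

The two most frequent reciprocal classes, dw P W and DW p w, are the parental types, so the F1 was dw P W / DW p w.
The two rarest classes, dw p W and DW P w, are the double crossovers. Comparing them with the parentals, only the p allele has switched, so p is the middle locus and the order is dw – p – w.
Crossovers in the dw–p interval produce the single-crossover classes DW P W and dw p w (44 + 58 = 102) plus the double crossovers (22).
RF(dw–p) = (102 + 22) / 906 = 124/906 = 0.1369 → 13.7 map units.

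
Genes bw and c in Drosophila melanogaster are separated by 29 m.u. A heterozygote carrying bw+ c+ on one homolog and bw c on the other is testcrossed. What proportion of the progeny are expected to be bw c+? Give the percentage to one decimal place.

A map distance of 29 m.u. corresponds to a recombination frequency of 0.290.
The F1 is bw+ c+ / bw c, so bw c+ is a recombinant gamete class with expected frequency r/2 = 0.290/2 = 0.1450.
That is 0.1450 = 14.5% of the progeny.

14.5%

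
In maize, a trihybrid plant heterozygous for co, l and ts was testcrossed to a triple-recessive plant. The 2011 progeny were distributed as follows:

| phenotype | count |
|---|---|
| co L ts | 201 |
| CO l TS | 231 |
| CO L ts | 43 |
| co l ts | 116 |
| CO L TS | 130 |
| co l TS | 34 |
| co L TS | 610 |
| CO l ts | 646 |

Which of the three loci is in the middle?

l

The two most frequent reciprocal classes, co L TS and CO l ts, are the parental types, so the F1 was co L TS / CO l ts.
The two rarest classes, co l TS and CO L ts, are the double crossovers. Comparing them with the parentals, only the l allele has switched, so l is the middle locus and the order is ts – l – co.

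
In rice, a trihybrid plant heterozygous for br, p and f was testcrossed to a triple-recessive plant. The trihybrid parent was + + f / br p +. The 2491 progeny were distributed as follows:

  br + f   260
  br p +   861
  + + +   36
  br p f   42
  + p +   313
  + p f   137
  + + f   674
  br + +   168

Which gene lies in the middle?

f

The two rarest classes, + + + and br p f, are the double crossovers. Comparing them with the parentals, only the f allele has switched, so f is the middle locus and the order is p – f – br.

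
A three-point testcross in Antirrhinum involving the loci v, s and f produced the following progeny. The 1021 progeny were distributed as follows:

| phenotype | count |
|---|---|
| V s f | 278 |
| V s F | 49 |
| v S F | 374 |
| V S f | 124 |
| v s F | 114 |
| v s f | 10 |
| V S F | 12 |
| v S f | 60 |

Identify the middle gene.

The two most frequent reciprocal classes, V s f and v S F, are the parental types, so the F1 was V s f / v S F.
The two rarest classes, v s f and V S F, are the double crossovers. Comparing them with the parentals, only the v allele has switched, so v is the middle locus and the order is s – v – f.

v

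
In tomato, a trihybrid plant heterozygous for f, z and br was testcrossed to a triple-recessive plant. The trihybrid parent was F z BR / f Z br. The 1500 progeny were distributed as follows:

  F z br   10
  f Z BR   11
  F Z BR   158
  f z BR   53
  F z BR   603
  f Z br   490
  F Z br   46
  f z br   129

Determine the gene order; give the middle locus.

br

The two rarest classes, F z br and f Z BR, are the double crossovers. Comparing them with the parentals, only the br allele has switched, so br is the middle locus and the order is z – br – f.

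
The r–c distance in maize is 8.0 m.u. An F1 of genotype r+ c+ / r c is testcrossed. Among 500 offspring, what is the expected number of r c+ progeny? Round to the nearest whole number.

A map distance of 8.0 m.u. corresponds to a recombination frequency of 0.080.
The F1 is r+ c+ / r c, so r c+ is a recombinant gamete class with expected frequency r/2 = 0.080/2 = 0.0400.
Expected number = 0.0400 × 500 = 20.00 ≈ 20.

20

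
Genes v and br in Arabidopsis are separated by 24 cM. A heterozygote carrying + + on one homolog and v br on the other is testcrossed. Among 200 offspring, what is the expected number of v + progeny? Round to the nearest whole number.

A map distance of 24 cM corresponds to a recombination frequency of 0.240.
The F1 is + + / v br, so v + is a recombinant gamete class with expected frequency r/2 = 0.240/2 = 0.1200.
Expected number = 0.1200 × 200 = 24.00 ≈ 24.

24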